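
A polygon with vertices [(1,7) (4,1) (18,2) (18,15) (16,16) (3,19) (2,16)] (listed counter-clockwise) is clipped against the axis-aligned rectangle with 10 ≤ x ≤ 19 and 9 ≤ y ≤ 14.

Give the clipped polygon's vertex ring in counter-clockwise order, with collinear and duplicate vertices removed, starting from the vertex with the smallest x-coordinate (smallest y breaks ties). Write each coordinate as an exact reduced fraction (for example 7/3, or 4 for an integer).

Clipped polygon: [(10,9) (18,9) (18,14) (10,14)]

1. After x ≥ 10: [(10,10/7) (18,2) (18,15) (16,16) (10,226/13)]
2. After x ≤ 19: [(10,10/7) (18,2) (18,15) (16,16) (10,226/13)]
3. After y ≥ 9: [(10,9) (18,9) (18,15) (16,16) (10,226/13)]
4. After y ≤ 14: [(10,14) (10,9) (18,9) (18,14)]
5. Canonical ring: [(10,9) (18,9) (18,14) (10,14)]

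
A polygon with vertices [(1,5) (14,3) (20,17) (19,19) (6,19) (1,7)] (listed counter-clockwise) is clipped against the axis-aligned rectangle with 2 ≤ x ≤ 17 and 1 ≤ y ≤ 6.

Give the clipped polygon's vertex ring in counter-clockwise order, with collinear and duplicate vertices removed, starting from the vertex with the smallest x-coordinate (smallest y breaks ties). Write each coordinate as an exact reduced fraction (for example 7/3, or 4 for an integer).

1. After x ≥ 2: [(2,63/13) (14,3) (20,17) (19,19) (6,19) (2,47/5)]
2. After x ≤ 17: [(2,63/13) (14,3) (17,10) (17,19) (6,19) (2,47/5)]
3. After y ≥ 1: [(2,63/13) (14,3) (17,10) (17,19) (6,19) (2,47/5)]
4. After y ≤ 6: [(2,6) (2,63/13) (14,3) (107/7,6)]
5. Canonical ring: [(2,63/13) (14,3) (107/7,6) (2,6)]

Clipped polygon: [(2,63/13) (14,3) (107/7,6) (2,6)]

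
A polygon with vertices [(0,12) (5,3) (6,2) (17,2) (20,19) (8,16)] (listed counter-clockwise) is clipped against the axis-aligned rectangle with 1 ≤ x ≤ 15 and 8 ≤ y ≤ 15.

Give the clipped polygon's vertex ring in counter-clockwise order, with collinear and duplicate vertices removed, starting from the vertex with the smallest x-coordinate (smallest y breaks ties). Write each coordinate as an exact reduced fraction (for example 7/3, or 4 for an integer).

1. After x ≥ 1: [(1,25/2) (1,51/5) (5,3) (6,2) (17,2) (20,19) (8,16)]
2. After x ≤ 15: [(1,25/2) (1,51/5) (5,3) (6,2) (15,2) (15,71/4) (8,16)]
3. After y ≥ 8: [(1,25/2) (1,51/5) (20/9,8) (15,8) (15,71/4) (8,16)]
4. After y ≤ 15: [(6,15) (1,25/2) (1,51/5) (20/9,8) (15,8) (15,15)]
5. Canonical ring: [(1,51/5) (20/9,8) (15,8) (15,15) (6,15) (1,25/2)]

Clipped polygon: [(1,51/5) (20/9,8) (15,8) (15,15) (6,15) (1,25/2)]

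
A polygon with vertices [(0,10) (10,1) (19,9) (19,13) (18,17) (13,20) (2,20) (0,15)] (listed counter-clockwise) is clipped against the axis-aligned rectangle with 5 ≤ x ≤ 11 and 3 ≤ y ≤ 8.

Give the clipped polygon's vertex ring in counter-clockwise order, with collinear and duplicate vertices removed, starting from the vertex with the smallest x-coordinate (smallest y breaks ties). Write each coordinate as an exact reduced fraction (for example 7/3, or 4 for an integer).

Clipped polygon: [(5,11/2) (70/9,3) (11,3) (11,8) (5,8)]

1. After x ≥ 5: [(5,11/2) (10,1) (19,9) (19,13) (18,17) (13,20) (5,20)]
2. After x ≤ 11: [(5,11/2) (10,1) (11,17/9) (11,20) (5,20)]
3. After y ≥ 3: [(5,11/2) (70/9,3) (11,3) (11,20) (5,20)]
4. After y ≤ 8: [(5,8) (5,11/2) (70/9,3) (11,3) (11,8)]
5. Canonical ring: [(5,11/2) (70/9,3) (11,3) (11,8) (5,8)]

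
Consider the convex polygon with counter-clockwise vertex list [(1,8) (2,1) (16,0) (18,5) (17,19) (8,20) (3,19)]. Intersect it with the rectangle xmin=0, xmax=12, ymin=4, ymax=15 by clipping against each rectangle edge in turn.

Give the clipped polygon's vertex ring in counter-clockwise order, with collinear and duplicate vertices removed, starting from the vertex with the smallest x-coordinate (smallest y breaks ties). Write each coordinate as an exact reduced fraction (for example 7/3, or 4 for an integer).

1. After x ≥ 0: [(1,8) (2,1) (16,0) (18,5) (17,19) (8,20) (3,19)]
2. After x ≤ 12: [(1,8) (2,1) (12,2/7) (12,176/9) (8,20) (3,19)]
3. After y ≥ 4: [(1,8) (11/7,4) (12,4) (12,176/9) (8,20) (3,19)]
4. After y ≤ 15: [(25/11,15) (1,8) (11/7,4) (12,4) (12,15)]
5. Canonical ring: [(1,8) (11/7,4) (12,4) (12,15) (25/11,15)]

Clipped polygon: [(1,8) (11/7,4) (12,4) (12,15) (25/11,15)]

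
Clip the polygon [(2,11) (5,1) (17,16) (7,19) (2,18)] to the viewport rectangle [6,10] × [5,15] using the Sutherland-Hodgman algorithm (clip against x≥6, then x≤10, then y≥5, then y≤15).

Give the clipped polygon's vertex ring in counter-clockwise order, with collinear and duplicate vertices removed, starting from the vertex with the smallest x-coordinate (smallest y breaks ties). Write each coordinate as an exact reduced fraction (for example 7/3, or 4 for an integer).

1. After x ≥ 6: [(6,9/4) (17,16) (7,19) (6,94/5)]
2. After x ≤ 10: [(6,9/4) (10,29/4) (10,181/10) (7,19) (6,94/5)]
3. After y ≥ 5: [(6,5) (41/5,5) (10,29/4) (10,181/10) (7,19) (6,94/5)]
4. After y ≤ 15: [(6,15) (6,5) (41/5,5) (10,29/4) (10,15)]
5. Canonical ring: [(6,5) (41/5,5) (10,29/4) (10,15) (6,15)]

Clipped polygon: [(6,5) (41/5,5) (10,29/4) (10,15) (6,15)]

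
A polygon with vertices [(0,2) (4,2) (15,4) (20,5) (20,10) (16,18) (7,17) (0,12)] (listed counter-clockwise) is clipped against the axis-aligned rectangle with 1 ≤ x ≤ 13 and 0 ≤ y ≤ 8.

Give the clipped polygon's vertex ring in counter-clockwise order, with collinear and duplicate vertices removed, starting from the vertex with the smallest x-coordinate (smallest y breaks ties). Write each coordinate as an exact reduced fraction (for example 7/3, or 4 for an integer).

Clipped polygon: [(1,2) (4,2) (13,40/11) (13,8) (1,8)]

1. After x ≥ 1: [(1,2) (4,2) (15,4) (20,5) (20,10) (16,18) (7,17) (1,89/7)]
2. After x ≤ 13: [(1,2) (4,2) (13,40/11) (13,53/3) (7,17) (1,89/7)]
3. After y ≥ 0: [(1,2) (4,2) (13,40/11) (13,53/3) (7,17) (1,89/7)]
4. After y ≤ 8: [(1,8) (1,2) (4,2) (13,40/11) (13,8)]
5. Canonical ring: [(1,2) (4,2) (13,40/11) (13,8) (1,8)]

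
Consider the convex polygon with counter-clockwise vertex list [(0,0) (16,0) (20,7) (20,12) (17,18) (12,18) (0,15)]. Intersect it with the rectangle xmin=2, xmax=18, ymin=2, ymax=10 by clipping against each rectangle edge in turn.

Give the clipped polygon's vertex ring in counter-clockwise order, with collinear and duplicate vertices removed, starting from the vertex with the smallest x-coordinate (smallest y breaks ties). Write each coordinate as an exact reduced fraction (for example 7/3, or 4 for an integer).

1. After x ≥ 2: [(2,0) (16,0) (20,7) (20,12) (17,18) (12,18) (2,31/2)]
2. After x ≤ 18: [(2,0) (16,0) (18,7/2) (18,16) (17,18) (12,18) (2,31/2)]
3. After y ≥ 2: [(2,2) (120/7,2) (18,7/2) (18,16) (17,18) (12,18) (2,31/2)]
4. After y ≤ 10: [(2,10) (2,2) (120/7,2) (18,7/2) (18,10)]
5. Canonical ring: [(2,2) (120/7,2) (18,7/2) (18,10) (2,10)]

Clipped polygon: [(2,2) (120/7,2) (18,7/2) (18,10) (2,10)]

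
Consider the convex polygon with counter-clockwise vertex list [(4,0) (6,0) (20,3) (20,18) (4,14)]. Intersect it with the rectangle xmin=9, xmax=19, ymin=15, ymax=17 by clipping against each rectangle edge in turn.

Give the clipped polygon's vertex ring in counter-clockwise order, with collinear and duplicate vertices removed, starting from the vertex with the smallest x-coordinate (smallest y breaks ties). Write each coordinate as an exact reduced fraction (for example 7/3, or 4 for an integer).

1. After x ≥ 9: [(9,9/14) (20,3) (20,18) (9,61/4)]
2. After x ≤ 19: [(9,9/14) (19,39/14) (19,71/4) (9,61/4)]
3. After y ≥ 15: [(9,15) (19,15) (19,71/4) (9,61/4)]
4. After y ≤ 17: [(9,15) (19,15) (19,17) (16,17) (9,61/4)]
5. Canonical ring: [(9,15) (19,15) (19,17) (16,17) (9,61/4)]

Clipped polygon: [(9,15) (19,15) (19,17) (16,17) (9,61/4)]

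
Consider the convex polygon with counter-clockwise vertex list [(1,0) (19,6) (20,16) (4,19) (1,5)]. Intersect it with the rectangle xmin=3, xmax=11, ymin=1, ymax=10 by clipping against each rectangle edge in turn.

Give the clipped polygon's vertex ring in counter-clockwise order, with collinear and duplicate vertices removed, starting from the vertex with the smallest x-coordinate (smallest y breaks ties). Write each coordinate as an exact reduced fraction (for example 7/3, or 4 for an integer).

1. After x ≥ 3: [(3,2/3) (19,6) (20,16) (4,19) (3,43/3)]
2. After x ≤ 11: [(3,2/3) (11,10/3) (11,283/16) (4,19) (3,43/3)]
3. After y ≥ 1: [(3,1) (4,1) (11,10/3) (11,283/16) (4,19) (3,43/3)]
4. After y ≤ 10: [(3,10) (3,1) (4,1) (11,10/3) (11,10)]
5. Canonical ring: [(3,1) (4,1) (11,10/3) (11,10) (3,10)]

Clipped polygon: [(3,1) (4,1) (11,10/3) (11,10) (3,10)]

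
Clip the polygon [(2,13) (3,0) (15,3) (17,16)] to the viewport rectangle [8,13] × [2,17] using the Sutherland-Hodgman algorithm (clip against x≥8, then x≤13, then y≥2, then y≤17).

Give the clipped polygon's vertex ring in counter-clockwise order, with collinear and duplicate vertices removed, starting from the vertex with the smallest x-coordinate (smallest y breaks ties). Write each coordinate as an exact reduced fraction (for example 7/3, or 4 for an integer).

1. After x ≥ 8: [(8,71/5) (8,5/4) (15,3) (17,16)]
2. After x ≤ 13: [(13,76/5) (8,71/5) (8,5/4) (13,5/2)]
3. After y ≥ 2: [(13,76/5) (8,71/5) (8,2) (11,2) (13,5/2)]
4. After y ≤ 17: [(13,76/5) (8,71/5) (8,2) (11,2) (13,5/2)]
5. Canonical ring: [(8,2) (11,2) (13,5/2) (13,76/5) (8,71/5)]

Clipped polygon: [(8,2) (11,2) (13,5/2) (13,76/5) (8,71/5)]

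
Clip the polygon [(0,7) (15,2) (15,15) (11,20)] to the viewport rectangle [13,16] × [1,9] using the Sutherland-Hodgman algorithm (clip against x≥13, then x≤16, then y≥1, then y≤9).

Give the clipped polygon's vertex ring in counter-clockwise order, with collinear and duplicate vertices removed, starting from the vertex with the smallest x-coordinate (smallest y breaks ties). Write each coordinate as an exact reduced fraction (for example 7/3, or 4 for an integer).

1. After x ≥ 13: [(13,8/3) (15,2) (15,15) (13,35/2)]
2. After x ≤ 16: [(13,8/3) (15,2) (15,15) (13,35/2)]
3. After y ≥ 1: [(13,8/3) (15,2) (15,15) (13,35/2)]
4. After y ≤ 9: [(13,9) (13,8/3) (15,2) (15,9)]
5. Canonical ring: [(13,8/3) (15,2) (15,9) (13,9)]

Clipped polygon: [(13,8/3) (15,2) (15,9) (13,9)]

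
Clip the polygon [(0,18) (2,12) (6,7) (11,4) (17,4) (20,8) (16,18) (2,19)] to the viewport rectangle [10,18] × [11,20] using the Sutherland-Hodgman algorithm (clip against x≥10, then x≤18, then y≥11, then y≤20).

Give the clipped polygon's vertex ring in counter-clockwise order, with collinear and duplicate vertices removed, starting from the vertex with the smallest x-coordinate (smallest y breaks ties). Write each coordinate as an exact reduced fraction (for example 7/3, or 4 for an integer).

Clipped polygon: [(10,11) (18,11) (18,13) (16,18) (10,129/7)]

1. After x ≥ 10: [(10,23/5) (11,4) (17,4) (20,8) (16,18) (10,129/7)]
2. After x ≤ 18: [(10,23/5) (11,4) (17,4) (18,16/3) (18,13) (16,18) (10,129/7)]
3. After y ≥ 11: [(10,11) (18,11) (18,13) (16,18) (10,129/7)]
4. After y ≤ 20: [(10,11) (18,11) (18,13) (16,18) (10,129/7)]
5. Canonical ring: [(10,11) (18,11) (18,13) (16,18) (10,129/7)]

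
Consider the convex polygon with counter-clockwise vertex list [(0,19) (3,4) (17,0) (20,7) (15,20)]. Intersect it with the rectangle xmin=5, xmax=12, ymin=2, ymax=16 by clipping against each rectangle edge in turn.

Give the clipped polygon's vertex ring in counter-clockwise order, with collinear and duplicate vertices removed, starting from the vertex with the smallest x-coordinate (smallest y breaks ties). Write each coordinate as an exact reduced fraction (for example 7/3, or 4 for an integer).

Clipped polygon: [(5,24/7) (10,2) (12,2) (12,16) (5,16)]

1. After x ≥ 5: [(5,58/3) (5,24/7) (17,0) (20,7) (15,20)]
2. After x ≤ 12: [(12,99/5) (5,58/3) (5,24/7) (12,10/7)]
3. After y ≥ 2: [(12,2) (12,99/5) (5,58/3) (5,24/7) (10,2)]
4. After y ≤ 16: [(12,2) (12,16) (5,16) (5,24/7) (10,2)]
5. Canonical ring: [(5,24/7) (10,2) (12,2) (12,16) (5,16)]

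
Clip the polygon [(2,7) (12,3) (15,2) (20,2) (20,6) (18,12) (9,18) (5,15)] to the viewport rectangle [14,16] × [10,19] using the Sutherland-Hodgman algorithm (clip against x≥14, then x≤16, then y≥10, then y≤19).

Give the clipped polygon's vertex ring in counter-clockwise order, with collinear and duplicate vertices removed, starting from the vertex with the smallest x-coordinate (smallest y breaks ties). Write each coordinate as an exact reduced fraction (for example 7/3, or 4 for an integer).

1. After x ≥ 14: [(14,7/3) (15,2) (20,2) (20,6) (18,12) (14,44/3)]
2. After x ≤ 16: [(14,7/3) (15,2) (16,2) (16,40/3) (14,44/3)]
3. After y ≥ 10: [(14,10) (16,10) (16,40/3) (14,44/3)]
4. After y ≤ 19: [(14,10) (16,10) (16,40/3) (14,44/3)]
5. Canonical ring: [(14,10) (16,10) (16,40/3) (14,44/3)]

Clipped polygon: [(14,10) (16,10) (16,40/3) (14,44/3)]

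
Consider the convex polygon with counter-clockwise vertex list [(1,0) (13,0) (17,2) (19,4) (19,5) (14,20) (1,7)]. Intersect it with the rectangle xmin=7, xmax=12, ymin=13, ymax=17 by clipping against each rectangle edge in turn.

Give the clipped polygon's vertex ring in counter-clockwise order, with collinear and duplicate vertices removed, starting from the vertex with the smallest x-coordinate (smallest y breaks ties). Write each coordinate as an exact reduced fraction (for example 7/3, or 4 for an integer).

Clipped polygon: [(7,13) (12,13) (12,17) (11,17)]

1. After x ≥ 7: [(7,0) (13,0) (17,2) (19,4) (19,5) (14,20) (7,13)]
2. After x ≤ 12: [(7,0) (12,0) (12,18) (7,13)]
3. After y ≥ 13: [(7,13) (12,13) (12,18) (7,13)]
4. After y ≤ 17: [(7,13) (12,13) (12,17) (11,17) (7,13)]
5. Canonical ring: [(7,13) (12,13) (12,17) (11,17)]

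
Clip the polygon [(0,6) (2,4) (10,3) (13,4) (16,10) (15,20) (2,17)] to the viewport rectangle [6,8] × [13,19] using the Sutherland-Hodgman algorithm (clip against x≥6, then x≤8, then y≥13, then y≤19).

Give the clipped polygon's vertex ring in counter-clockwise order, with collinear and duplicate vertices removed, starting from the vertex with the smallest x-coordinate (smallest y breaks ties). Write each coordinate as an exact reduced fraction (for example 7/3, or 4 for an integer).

Clipped polygon: [(6,13) (8,13) (8,239/13) (6,233/13)]

1. After x ≥ 6: [(6,7/2) (10,3) (13,4) (16,10) (15,20) (6,233/13)]
2. After x ≤ 8: [(6,7/2) (8,13/4) (8,239/13) (6,233/13)]
3. After y ≥ 13: [(6,13) (8,13) (8,239/13) (6,233/13)]
4. After y ≤ 19: [(6,13) (8,13) (8,239/13) (6,233/13)]
5. Canonical ring: [(6,13) (8,13) (8,239/13) (6,233/13)]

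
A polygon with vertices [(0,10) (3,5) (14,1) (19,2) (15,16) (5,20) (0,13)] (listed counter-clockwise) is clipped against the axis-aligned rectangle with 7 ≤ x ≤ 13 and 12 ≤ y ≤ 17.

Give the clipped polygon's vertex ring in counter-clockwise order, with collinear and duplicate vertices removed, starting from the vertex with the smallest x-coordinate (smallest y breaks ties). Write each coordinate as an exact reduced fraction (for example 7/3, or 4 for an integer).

Clipped polygon: [(7,12) (13,12) (13,84/5) (25/2,17) (7,17)]

1. After x ≥ 7: [(7,39/11) (14,1) (19,2) (15,16) (7,96/5)]
2. After x ≤ 13: [(7,39/11) (13,15/11) (13,84/5) (7,96/5)]
3. After y ≥ 12: [(7,12) (13,12) (13,84/5) (7,96/5)]
4. After y ≤ 17: [(7,17) (7,12) (13,12) (13,84/5) (25/2,17)]
5. Canonical ring: [(7,12) (13,12) (13,84/5) (25/2,17) (7,17)]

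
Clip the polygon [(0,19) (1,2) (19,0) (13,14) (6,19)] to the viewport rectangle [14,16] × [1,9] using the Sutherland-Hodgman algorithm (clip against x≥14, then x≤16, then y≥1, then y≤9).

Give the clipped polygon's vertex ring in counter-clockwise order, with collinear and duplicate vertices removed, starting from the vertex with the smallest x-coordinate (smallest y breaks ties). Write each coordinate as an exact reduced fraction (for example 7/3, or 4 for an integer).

1. After x ≥ 14: [(14,5/9) (19,0) (14,35/3)]
2. After x ≤ 16: [(14,5/9) (16,1/3) (16,7) (14,35/3)]
3. After y ≥ 1: [(14,1) (16,1) (16,7) (14,35/3)]
4. After y ≤ 9: [(14,9) (14,1) (16,1) (16,7) (106/7,9)]
5. Canonical ring: [(14,1) (16,1) (16,7) (106/7,9) (14,9)]

Clipped polygon: [(14,1) (16,1) (16,7) (106/7,9) (14,9)]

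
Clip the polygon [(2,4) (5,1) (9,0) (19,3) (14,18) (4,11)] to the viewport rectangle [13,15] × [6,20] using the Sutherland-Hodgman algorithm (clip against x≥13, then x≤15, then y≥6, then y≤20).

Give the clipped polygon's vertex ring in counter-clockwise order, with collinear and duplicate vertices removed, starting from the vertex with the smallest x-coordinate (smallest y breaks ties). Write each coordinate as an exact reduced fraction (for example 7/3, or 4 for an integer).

Clipped polygon: [(13,6) (15,6) (15,15) (14,18) (13,173/10)]

1. After x ≥ 13: [(13,6/5) (19,3) (14,18) (13,173/10)]
2. After x ≤ 15: [(13,6/5) (15,9/5) (15,15) (14,18) (13,173/10)]
3. After y ≥ 6: [(13,6) (15,6) (15,15) (14,18) (13,173/10)]
4. After y ≤ 20: [(13,6) (15,6) (15,15) (14,18) (13,173/10)]
5. Canonical ring: [(13,6) (15,6) (15,15) (14,18) (13,173/10)]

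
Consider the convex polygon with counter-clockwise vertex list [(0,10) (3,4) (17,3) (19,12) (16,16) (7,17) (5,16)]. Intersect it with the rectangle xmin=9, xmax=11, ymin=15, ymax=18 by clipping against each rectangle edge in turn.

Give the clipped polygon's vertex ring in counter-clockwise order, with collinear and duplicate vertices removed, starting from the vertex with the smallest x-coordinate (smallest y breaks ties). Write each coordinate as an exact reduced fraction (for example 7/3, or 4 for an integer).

1. After x ≥ 9: [(9,25/7) (17,3) (19,12) (16,16) (9,151/9)]
2. After x ≤ 11: [(9,25/7) (11,24/7) (11,149/9) (9,151/9)]
3. After y ≥ 15: [(9,15) (11,15) (11,149/9) (9,151/9)]
4. After y ≤ 18: [(9,15) (11,15) (11,149/9) (9,151/9)]
5. Canonical ring: [(9,15) (11,15) (11,149/9) (9,151/9)]

Clipped polygon: [(9,15) (11,15) (11,149/9) (9,151/9)]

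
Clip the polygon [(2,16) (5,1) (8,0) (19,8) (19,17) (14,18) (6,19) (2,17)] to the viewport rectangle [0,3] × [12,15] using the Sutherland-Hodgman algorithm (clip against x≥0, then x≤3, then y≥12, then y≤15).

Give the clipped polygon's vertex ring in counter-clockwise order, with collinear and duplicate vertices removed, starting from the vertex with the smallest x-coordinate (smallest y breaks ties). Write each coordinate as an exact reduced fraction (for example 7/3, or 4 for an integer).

Clipped polygon: [(11/5,15) (14/5,12) (3,12) (3,15)]

1. After x ≥ 0: [(2,16) (5,1) (8,0) (19,8) (19,17) (14,18) (6,19) (2,17)]
2. After x ≤ 3: [(2,16) (3,11) (3,35/2) (2,17)]
3. After y ≥ 12: [(2,16) (14/5,12) (3,12) (3,35/2) (2,17)]
4. After y ≤ 15: [(11/5,15) (14/5,12) (3,12) (3,15)]
5. Canonical ring: [(11/5,15) (14/5,12) (3,12) (3,15)]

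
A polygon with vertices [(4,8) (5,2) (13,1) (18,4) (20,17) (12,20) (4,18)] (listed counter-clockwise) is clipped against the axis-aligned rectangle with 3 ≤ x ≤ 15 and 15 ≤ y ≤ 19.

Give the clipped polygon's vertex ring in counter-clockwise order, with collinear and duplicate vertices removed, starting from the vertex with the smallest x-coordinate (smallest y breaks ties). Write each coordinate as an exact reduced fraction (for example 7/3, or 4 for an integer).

1. After x ≥ 3: [(4,8) (5,2) (13,1) (18,4) (20,17) (12,20) (4,18)]
2. After x ≤ 15: [(4,8) (5,2) (13,1) (15,11/5) (15,151/8) (12,20) (4,18)]
3. After y ≥ 15: [(4,15) (15,15) (15,151/8) (12,20) (4,18)]
4. After y ≤ 19: [(4,15) (15,15) (15,151/8) (44/3,19) (8,19) (4,18)]
5. Canonical ring: [(4,15) (15,15) (15,151/8) (44/3,19) (8,19) (4,18)]

Clipped polygon: [(4,15) (15,15) (15,151/8) (44/3,19) (8,19) (4,18)]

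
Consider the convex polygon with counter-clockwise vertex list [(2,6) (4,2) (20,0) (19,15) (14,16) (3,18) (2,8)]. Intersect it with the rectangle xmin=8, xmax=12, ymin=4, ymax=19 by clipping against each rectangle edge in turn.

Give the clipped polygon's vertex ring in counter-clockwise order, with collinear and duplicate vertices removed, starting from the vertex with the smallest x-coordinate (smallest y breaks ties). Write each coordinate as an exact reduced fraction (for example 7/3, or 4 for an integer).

1. After x ≥ 8: [(8,3/2) (20,0) (19,15) (14,16) (8,188/11)]
2. After x ≤ 12: [(8,3/2) (12,1) (12,180/11) (8,188/11)]
3. After y ≥ 4: [(8,4) (12,4) (12,180/11) (8,188/11)]
4. After y ≤ 19: [(8,4) (12,4) (12,180/11) (8,188/11)]
5. Canonical ring: [(8,4) (12,4) (12,180/11) (8,188/11)]

Clipped polygon: [(8,4) (12,4) (12,180/11) (8,188/11)]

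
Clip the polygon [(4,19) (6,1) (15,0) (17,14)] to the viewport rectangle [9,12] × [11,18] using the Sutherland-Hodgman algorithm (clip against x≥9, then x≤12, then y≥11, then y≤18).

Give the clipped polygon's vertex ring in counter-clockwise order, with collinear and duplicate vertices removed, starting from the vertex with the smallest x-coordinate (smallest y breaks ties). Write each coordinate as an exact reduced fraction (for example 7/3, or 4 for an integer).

1. After x ≥ 9: [(9,222/13) (9,2/3) (15,0) (17,14)]
2. After x ≤ 12: [(12,207/13) (9,222/13) (9,2/3) (12,1/3)]
3. After y ≥ 11: [(12,11) (12,207/13) (9,222/13) (9,11)]
4. After y ≤ 18: [(12,11) (12,207/13) (9,222/13) (9,11)]
5. Canonical ring: [(9,11) (12,11) (12,207/13) (9,222/13)]

Clipped polygon: [(9,11) (12,11) (12,207/13) (9,222/13)]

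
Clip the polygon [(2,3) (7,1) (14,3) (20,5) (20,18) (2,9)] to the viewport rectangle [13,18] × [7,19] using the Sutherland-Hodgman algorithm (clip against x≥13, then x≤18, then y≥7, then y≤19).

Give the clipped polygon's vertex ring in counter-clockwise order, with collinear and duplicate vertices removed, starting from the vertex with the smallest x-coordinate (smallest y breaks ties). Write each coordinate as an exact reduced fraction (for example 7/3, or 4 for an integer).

1. After x ≥ 13: [(13,19/7) (14,3) (20,5) (20,18) (13,29/2)]
2. After x ≤ 18: [(13,19/7) (14,3) (18,13/3) (18,17) (13,29/2)]
3. After y ≥ 7: [(13,7) (18,7) (18,17) (13,29/2)]
4. After y ≤ 19: [(13,7) (18,7) (18,17) (13,29/2)]
5. Canonical ring: [(13,7) (18,7) (18,17) (13,29/2)]

Clipped polygon: [(13,7) (18,7) (18,17) (13,29/2)]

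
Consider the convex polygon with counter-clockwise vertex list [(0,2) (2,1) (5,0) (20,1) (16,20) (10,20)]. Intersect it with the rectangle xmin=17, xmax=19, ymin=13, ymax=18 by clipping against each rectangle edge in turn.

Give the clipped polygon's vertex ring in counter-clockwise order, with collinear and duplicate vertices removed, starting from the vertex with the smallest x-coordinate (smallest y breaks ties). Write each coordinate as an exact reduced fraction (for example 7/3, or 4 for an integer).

Clipped polygon: [(17,13) (332/19,13) (17,61/4)]

1. After x ≥ 17: [(17,4/5) (20,1) (17,61/4)]
2. After x ≤ 19: [(17,4/5) (19,14/15) (19,23/4) (17,61/4)]
3. After y ≥ 13: [(17,13) (332/19,13) (17,61/4)]
4. After y ≤ 18: [(17,13) (332/19,13) (17,61/4)]
5. Canonical ring: [(17,13) (332/19,13) (17,61/4)]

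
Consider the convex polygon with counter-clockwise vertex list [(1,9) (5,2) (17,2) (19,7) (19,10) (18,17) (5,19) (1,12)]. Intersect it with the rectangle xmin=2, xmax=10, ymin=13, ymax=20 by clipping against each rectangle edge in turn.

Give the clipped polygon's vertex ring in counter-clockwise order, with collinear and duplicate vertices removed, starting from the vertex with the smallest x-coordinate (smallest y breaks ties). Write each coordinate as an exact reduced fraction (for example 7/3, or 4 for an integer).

Clipped polygon: [(2,13) (10,13) (10,237/13) (5,19) (2,55/4)]

1. After x ≥ 2: [(2,29/4) (5,2) (17,2) (19,7) (19,10) (18,17) (5,19) (2,55/4)]
2. After x ≤ 10: [(2,29/4) (5,2) (10,2) (10,237/13) (5,19) (2,55/4)]
3. After y ≥ 13: [(2,13) (10,13) (10,237/13) (5,19) (2,55/4)]
4. After y ≤ 20: [(2,13) (10,13) (10,237/13) (5,19) (2,55/4)]
5. Canonical ring: [(2,13) (10,13) (10,237/13) (5,19) (2,55/4)]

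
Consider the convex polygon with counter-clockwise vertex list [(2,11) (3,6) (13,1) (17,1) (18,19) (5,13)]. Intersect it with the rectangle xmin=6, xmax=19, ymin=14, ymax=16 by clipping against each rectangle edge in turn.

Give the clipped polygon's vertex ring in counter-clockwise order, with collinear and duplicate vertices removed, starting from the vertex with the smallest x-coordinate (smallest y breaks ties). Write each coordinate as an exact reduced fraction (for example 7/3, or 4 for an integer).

1. After x ≥ 6: [(6,9/2) (13,1) (17,1) (18,19) (6,175/13)]
2. After x ≤ 19: [(6,9/2) (13,1) (17,1) (18,19) (6,175/13)]
3. After y ≥ 14: [(319/18,14) (18,19) (43/6,14)]
4. After y ≤ 16: [(319/18,14) (107/6,16) (23/2,16) (43/6,14)]
5. Canonical ring: [(43/6,14) (319/18,14) (107/6,16) (23/2,16)]

Clipped polygon: [(43/6,14) (319/18,14) (107/6,16) (23/2,16)]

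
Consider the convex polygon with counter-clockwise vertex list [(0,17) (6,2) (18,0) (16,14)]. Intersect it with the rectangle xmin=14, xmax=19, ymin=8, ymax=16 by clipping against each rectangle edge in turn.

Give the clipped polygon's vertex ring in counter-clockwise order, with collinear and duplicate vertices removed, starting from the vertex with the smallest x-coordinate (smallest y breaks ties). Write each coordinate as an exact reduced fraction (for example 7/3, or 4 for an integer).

1. After x ≥ 14: [(14,115/8) (14,2/3) (18,0) (16,14)]
2. After x ≤ 19: [(14,115/8) (14,2/3) (18,0) (16,14)]
3. After y ≥ 8: [(14,115/8) (14,8) (118/7,8) (16,14)]
4. After y ≤ 16: [(14,115/8) (14,8) (118/7,8) (16,14)]
5. Canonical ring: [(14,8) (118/7,8) (16,14) (14,115/8)]

Clipped polygon: [(14,8) (118/7,8) (16,14) (14,115/8)]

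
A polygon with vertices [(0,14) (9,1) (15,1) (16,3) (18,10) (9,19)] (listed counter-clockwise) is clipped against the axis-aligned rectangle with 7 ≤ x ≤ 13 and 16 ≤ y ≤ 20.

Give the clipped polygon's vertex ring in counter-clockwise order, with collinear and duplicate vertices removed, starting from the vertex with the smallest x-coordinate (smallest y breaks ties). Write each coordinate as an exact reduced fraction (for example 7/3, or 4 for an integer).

1. After x ≥ 7: [(7,161/9) (7,35/9) (9,1) (15,1) (16,3) (18,10) (9,19)]
2. After x ≤ 13: [(7,161/9) (7,35/9) (9,1) (13,1) (13,15) (9,19)]
3. After y ≥ 16: [(7,161/9) (7,16) (12,16) (9,19)]
4. After y ≤ 20: [(7,161/9) (7,16) (12,16) (9,19)]
5. Canonical ring: [(7,16) (12,16) (9,19) (7,161/9)]

Clipped polygon: [(7,16) (12,16) (9,19) (7,161/9)]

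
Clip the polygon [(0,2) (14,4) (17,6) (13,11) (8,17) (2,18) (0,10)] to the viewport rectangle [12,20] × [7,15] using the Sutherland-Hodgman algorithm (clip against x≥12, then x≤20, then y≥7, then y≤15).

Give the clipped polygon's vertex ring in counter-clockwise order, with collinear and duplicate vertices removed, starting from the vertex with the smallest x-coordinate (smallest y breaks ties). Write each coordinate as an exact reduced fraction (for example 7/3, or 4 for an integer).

1. After x ≥ 12: [(12,26/7) (14,4) (17,6) (13,11) (12,61/5)]
2. After x ≤ 20: [(12,26/7) (14,4) (17,6) (13,11) (12,61/5)]
3. After y ≥ 7: [(12,7) (81/5,7) (13,11) (12,61/5)]
4. After y ≤ 15: [(12,7) (81/5,7) (13,11) (12,61/5)]
5. Canonical ring: [(12,7) (81/5,7) (13,11) (12,61/5)]

Clipped polygon: [(12,7) (81/5,7) (13,11) (12,61/5)]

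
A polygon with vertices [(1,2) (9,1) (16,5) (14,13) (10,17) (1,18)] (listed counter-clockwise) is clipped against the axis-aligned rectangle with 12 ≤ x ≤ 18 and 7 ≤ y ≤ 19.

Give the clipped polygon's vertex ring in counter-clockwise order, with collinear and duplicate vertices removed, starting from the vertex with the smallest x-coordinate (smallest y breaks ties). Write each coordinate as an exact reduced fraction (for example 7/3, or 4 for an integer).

1. After x ≥ 12: [(12,19/7) (16,5) (14,13) (12,15)]
2. After x ≤ 18: [(12,19/7) (16,5) (14,13) (12,15)]
3. After y ≥ 7: [(12,7) (31/2,7) (14,13) (12,15)]
4. After y ≤ 19: [(12,7) (31/2,7) (14,13) (12,15)]
5. Canonical ring: [(12,7) (31/2,7) (14,13) (12,15)]

Clipped polygon: [(12,7) (31/2,7) (14,13) (12,15)]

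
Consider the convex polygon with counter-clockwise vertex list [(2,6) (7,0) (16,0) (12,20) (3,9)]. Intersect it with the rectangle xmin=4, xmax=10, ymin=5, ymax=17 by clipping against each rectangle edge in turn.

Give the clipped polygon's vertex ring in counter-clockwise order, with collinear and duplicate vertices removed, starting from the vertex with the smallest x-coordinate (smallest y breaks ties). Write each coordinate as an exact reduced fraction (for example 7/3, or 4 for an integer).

1. After x ≥ 4: [(4,18/5) (7,0) (16,0) (12,20) (4,92/9)]
2. After x ≤ 10: [(4,18/5) (7,0) (10,0) (10,158/9) (4,92/9)]
3. After y ≥ 5: [(4,5) (10,5) (10,158/9) (4,92/9)]
4. After y ≤ 17: [(4,5) (10,5) (10,17) (105/11,17) (4,92/9)]
5. Canonical ring: [(4,5) (10,5) (10,17) (105/11,17) (4,92/9)]

Clipped polygon: [(4,5) (10,5) (10,17) (105/11,17) (4,92/9)]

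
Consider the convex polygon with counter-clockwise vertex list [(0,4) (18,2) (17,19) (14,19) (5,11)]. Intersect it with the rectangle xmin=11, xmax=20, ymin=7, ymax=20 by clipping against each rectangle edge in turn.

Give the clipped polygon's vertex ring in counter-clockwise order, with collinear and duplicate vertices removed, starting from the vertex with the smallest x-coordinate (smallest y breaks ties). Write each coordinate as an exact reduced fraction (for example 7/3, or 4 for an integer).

Clipped polygon: [(11,7) (301/17,7) (17,19) (14,19) (11,49/3)]

1. After x ≥ 11: [(11,25/9) (18,2) (17,19) (14,19) (11,49/3)]
2. After x ≤ 20: [(11,25/9) (18,2) (17,19) (14,19) (11,49/3)]
3. After y ≥ 7: [(11,7) (301/17,7) (17,19) (14,19) (11,49/3)]
4. After y ≤ 20: [(11,7) (301/17,7) (17,19) (14,19) (11,49/3)]
5. Canonical ring: [(11,7) (301/17,7) (17,19) (14,19) (11,49/3)]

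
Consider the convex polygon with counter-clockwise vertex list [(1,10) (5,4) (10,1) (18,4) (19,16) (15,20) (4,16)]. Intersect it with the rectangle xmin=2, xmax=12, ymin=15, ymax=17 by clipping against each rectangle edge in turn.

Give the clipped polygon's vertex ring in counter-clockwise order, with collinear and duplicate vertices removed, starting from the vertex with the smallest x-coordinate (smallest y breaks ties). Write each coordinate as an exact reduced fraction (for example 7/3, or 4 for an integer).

Clipped polygon: [(7/2,15) (12,15) (12,17) (27/4,17) (4,16)]

1. After x ≥ 2: [(2,12) (2,17/2) (5,4) (10,1) (18,4) (19,16) (15,20) (4,16)]
2. After x ≤ 12: [(2,12) (2,17/2) (5,4) (10,1) (12,7/4) (12,208/11) (4,16)]
3. After y ≥ 15: [(7/2,15) (12,15) (12,208/11) (4,16)]
4. After y ≤ 17: [(7/2,15) (12,15) (12,17) (27/4,17) (4,16)]
5. Canonical ring: [(7/2,15) (12,15) (12,17) (27/4,17) (4,16)]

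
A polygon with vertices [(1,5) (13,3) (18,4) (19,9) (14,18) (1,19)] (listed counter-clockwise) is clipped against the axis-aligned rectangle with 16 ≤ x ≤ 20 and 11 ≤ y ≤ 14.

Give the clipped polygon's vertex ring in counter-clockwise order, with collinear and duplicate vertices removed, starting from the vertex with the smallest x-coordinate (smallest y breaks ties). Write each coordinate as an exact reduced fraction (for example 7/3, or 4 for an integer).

Clipped polygon: [(16,11) (161/9,11) (146/9,14) (16,14)]

1. After x ≥ 16: [(16,18/5) (18,4) (19,9) (16,72/5)]
2. After x ≤ 20: [(16,18/5) (18,4) (19,9) (16,72/5)]
3. After y ≥ 11: [(16,11) (161/9,11) (16,72/5)]
4. After y ≤ 14: [(16,14) (16,11) (161/9,11) (146/9,14)]
5. Canonical ring: [(16,11) (161/9,11) (146/9,14) (16,14)]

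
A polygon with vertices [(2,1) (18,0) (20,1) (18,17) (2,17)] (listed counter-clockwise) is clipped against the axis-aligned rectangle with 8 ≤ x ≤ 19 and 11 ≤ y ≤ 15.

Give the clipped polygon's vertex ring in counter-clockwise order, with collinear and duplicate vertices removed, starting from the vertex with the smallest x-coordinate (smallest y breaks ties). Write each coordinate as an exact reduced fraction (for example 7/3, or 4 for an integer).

1. After x ≥ 8: [(8,5/8) (18,0) (20,1) (18,17) (8,17)]
2. After x ≤ 19: [(8,5/8) (18,0) (19,1/2) (19,9) (18,17) (8,17)]
3. After y ≥ 11: [(8,11) (75/4,11) (18,17) (8,17)]
4. After y ≤ 15: [(8,15) (8,11) (75/4,11) (73/4,15)]
5. Canonical ring: [(8,11) (75/4,11) (73/4,15) (8,15)]

Clipped polygon: [(8,11) (75/4,11) (73/4,15) (8,15)]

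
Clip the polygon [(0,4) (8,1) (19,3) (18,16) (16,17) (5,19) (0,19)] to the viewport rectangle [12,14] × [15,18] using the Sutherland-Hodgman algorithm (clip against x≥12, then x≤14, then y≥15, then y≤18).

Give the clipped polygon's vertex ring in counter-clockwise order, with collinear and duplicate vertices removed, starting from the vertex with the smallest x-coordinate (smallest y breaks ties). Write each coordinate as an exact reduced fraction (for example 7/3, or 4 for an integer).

1. After x ≥ 12: [(12,19/11) (19,3) (18,16) (16,17) (12,195/11)]
2. After x ≤ 14: [(12,19/11) (14,23/11) (14,191/11) (12,195/11)]
3. After y ≥ 15: [(12,15) (14,15) (14,191/11) (12,195/11)]
4. After y ≤ 18: [(12,15) (14,15) (14,191/11) (12,195/11)]
5. Canonical ring: [(12,15) (14,15) (14,191/11) (12,195/11)]

Clipped polygon: [(12,15) (14,15) (14,191/11) (12,195/11)]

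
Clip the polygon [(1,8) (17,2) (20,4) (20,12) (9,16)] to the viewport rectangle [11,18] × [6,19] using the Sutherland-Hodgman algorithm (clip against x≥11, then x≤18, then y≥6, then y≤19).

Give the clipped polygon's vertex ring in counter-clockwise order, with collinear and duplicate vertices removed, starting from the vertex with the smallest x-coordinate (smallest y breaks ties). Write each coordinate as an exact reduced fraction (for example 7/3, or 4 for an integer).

Clipped polygon: [(11,6) (18,6) (18,140/11) (11,168/11)]

1. After x ≥ 11: [(11,17/4) (17,2) (20,4) (20,12) (11,168/11)]
2. After x ≤ 18: [(11,17/4) (17,2) (18,8/3) (18,140/11) (11,168/11)]
3. After y ≥ 6: [(11,6) (18,6) (18,140/11) (11,168/11)]
4. After y ≤ 19: [(11,6) (18,6) (18,140/11) (11,168/11)]
5. Canonical ring: [(11,6) (18,6) (18,140/11) (11,168/11)]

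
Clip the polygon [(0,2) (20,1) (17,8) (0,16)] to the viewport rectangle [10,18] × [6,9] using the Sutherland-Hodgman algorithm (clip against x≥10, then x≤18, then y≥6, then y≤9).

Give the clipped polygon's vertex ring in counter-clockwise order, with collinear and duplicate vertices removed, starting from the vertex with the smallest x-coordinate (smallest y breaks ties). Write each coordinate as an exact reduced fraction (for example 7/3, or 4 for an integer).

Clipped polygon: [(10,6) (125/7,6) (17,8) (119/8,9) (10,9)]

1. After x ≥ 10: [(10,3/2) (20,1) (17,8) (10,192/17)]
2. After x ≤ 18: [(10,3/2) (18,11/10) (18,17/3) (17,8) (10,192/17)]
3. After y ≥ 6: [(10,6) (125/7,6) (17,8) (10,192/17)]
4. After y ≤ 9: [(10,9) (10,6) (125/7,6) (17,8) (119/8,9)]
5. Canonical ring: [(10,6) (125/7,6) (17,8) (119/8,9) (10,9)]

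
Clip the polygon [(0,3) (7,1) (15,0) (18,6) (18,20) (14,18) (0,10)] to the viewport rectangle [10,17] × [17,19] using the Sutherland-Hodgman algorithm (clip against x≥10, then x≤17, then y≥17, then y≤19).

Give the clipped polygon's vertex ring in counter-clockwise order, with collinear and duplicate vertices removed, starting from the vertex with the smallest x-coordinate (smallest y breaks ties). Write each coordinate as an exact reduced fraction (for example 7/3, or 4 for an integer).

Clipped polygon: [(49/4,17) (17,17) (17,19) (16,19) (14,18)]

1. After x ≥ 10: [(10,5/8) (15,0) (18,6) (18,20) (14,18) (10,110/7)]
2. After x ≤ 17: [(10,5/8) (15,0) (17,4) (17,39/2) (14,18) (10,110/7)]
3. After y ≥ 17: [(17,17) (17,39/2) (14,18) (49/4,17)]
4. After y ≤ 19: [(17,17) (17,19) (16,19) (14,18) (49/4,17)]
5. Canonical ring: [(49/4,17) (17,17) (17,19) (16,19) (14,18)]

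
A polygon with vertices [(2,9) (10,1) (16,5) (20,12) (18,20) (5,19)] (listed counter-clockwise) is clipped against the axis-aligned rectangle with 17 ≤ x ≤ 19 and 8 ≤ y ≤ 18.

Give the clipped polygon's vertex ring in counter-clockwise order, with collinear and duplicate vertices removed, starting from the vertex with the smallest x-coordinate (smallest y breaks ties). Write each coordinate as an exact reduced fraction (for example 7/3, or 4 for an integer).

1. After x ≥ 17: [(17,27/4) (20,12) (18,20) (17,259/13)]
2. After x ≤ 19: [(17,27/4) (19,41/4) (19,16) (18,20) (17,259/13)]
3. After y ≥ 8: [(17,8) (124/7,8) (19,41/4) (19,16) (18,20) (17,259/13)]
4. After y ≤ 18: [(17,18) (17,8) (124/7,8) (19,41/4) (19,16) (37/2,18)]
5. Canonical ring: [(17,8) (124/7,8) (19,41/4) (19,16) (37/2,18) (17,18)]

Clipped polygon: [(17,8) (124/7,8) (19,41/4) (19,16) (37/2,18) (17,18)]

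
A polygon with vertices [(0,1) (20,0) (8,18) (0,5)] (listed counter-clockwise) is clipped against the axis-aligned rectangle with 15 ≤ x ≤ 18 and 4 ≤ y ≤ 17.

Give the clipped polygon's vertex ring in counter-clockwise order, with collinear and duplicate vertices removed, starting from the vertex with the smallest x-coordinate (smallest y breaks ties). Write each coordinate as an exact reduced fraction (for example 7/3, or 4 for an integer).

Clipped polygon: [(15,4) (52/3,4) (15,15/2)]

1. After x ≥ 15: [(15,1/4) (20,0) (15,15/2)]
2. After x ≤ 18: [(15,1/4) (18,1/10) (18,3) (15,15/2)]
3. After y ≥ 4: [(15,4) (52/3,4) (15,15/2)]
4. After y ≤ 17: [(15,4) (52/3,4) (15,15/2)]
5. Canonical ring: [(15,4) (52/3,4) (15,15/2)]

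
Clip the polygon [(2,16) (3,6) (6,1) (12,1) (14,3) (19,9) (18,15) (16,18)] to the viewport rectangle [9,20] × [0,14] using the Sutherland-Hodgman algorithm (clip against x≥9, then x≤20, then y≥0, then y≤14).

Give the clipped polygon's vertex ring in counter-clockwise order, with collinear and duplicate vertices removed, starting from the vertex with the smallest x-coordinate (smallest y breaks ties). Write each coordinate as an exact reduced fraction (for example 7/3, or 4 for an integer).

Clipped polygon: [(9,1) (12,1) (14,3) (19,9) (109/6,14) (9,14)]

1. After x ≥ 9: [(9,17) (9,1) (12,1) (14,3) (19,9) (18,15) (16,18)]
2. After x ≤ 20: [(9,17) (9,1) (12,1) (14,3) (19,9) (18,15) (16,18)]
3. After y ≥ 0: [(9,17) (9,1) (12,1) (14,3) (19,9) (18,15) (16,18)]
4. After y ≤ 14: [(9,14) (9,1) (12,1) (14,3) (19,9) (109/6,14)]
5. Canonical ring: [(9,1) (12,1) (14,3) (19,9) (109/6,14) (9,14)]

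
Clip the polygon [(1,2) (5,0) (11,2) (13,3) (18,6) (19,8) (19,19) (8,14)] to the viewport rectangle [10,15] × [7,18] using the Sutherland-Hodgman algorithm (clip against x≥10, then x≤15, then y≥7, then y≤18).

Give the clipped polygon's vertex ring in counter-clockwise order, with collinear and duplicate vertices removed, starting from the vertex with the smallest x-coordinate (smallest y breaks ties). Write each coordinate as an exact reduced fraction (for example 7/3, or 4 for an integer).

1. After x ≥ 10: [(10,5/3) (11,2) (13,3) (18,6) (19,8) (19,19) (10,164/11)]
2. After x ≤ 15: [(10,5/3) (11,2) (13,3) (15,21/5) (15,189/11) (10,164/11)]
3. After y ≥ 7: [(10,7) (15,7) (15,189/11) (10,164/11)]
4. After y ≤ 18: [(10,7) (15,7) (15,189/11) (10,164/11)]
5. Canonical ring: [(10,7) (15,7) (15,189/11) (10,164/11)]

Clipped polygon: [(10,7) (15,7) (15,189/11) (10,164/11)]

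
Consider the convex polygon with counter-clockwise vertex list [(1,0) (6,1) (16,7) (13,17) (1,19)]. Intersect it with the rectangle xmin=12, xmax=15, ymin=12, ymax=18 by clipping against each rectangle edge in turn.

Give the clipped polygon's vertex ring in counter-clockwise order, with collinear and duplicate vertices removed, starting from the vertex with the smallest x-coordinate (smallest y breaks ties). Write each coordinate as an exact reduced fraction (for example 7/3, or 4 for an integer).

Clipped polygon: [(12,12) (29/2,12) (13,17) (12,103/6)]

1. After x ≥ 12: [(12,23/5) (16,7) (13,17) (12,103/6)]
2. After x ≤ 15: [(12,23/5) (15,32/5) (15,31/3) (13,17) (12,103/6)]
3. After y ≥ 12: [(12,12) (29/2,12) (13,17) (12,103/6)]
4. After y ≤ 18: [(12,12) (29/2,12) (13,17) (12,103/6)]
5. Canonical ring: [(12,12) (29/2,12) (13,17) (12,103/6)]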